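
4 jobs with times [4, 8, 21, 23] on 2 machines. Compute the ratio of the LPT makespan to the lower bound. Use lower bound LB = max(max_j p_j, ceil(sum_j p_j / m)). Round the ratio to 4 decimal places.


LPT order: [23, 21, 8, 4]
Machine loads after assignment: [27, 29]
LPT makespan = 29
Lower bound = max(max_job, ceil(total/2)) = max(23, 28) = 28
Ratio = 29 / 28 = 1.0357

1.0357


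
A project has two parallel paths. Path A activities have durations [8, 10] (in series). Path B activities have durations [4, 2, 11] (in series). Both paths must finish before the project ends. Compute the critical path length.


Path A total = 8 + 10 = 18
Path B total = 4 + 2 + 11 = 17
Critical path = longest path = max(18, 17) = 18

18


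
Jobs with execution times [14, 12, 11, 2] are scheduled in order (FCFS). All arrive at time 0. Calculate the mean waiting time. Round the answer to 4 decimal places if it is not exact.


FCFS order (as given): [14, 12, 11, 2]
Waiting times:
  Job 1: wait = 0
  Job 2: wait = 14
  Job 3: wait = 26
  Job 4: wait = 37
Sum of waiting times = 77
Average waiting time = 77/4 = 19.25

19.25


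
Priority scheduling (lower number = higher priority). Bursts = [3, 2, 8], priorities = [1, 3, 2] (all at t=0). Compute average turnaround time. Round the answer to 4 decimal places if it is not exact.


Sort by priority (ascending = highest first):
Order: [(1, 3), (2, 8), (3, 2)]
Completion times:
  Priority 1, burst=3, C=3
  Priority 2, burst=8, C=11
  Priority 3, burst=2, C=13
Average turnaround = 27/3 = 9.0

9.0


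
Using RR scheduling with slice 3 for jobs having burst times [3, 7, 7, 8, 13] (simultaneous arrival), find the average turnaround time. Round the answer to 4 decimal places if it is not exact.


Time quantum = 3
Execution trace:
  J1 runs 3 units, time = 3
  J2 runs 3 units, time = 6
  J3 runs 3 units, time = 9
  J4 runs 3 units, time = 12
  J5 runs 3 units, time = 15
  J2 runs 3 units, time = 18
  J3 runs 3 units, time = 21
  J4 runs 3 units, time = 24
  J5 runs 3 units, time = 27
  J2 runs 1 units, time = 28
  J3 runs 1 units, time = 29
  J4 runs 2 units, time = 31
  J5 runs 3 units, time = 34
  J5 runs 3 units, time = 37
  J5 runs 1 units, time = 38
Finish times: [3, 28, 29, 31, 38]
Average turnaround = 129/5 = 25.8

25.8


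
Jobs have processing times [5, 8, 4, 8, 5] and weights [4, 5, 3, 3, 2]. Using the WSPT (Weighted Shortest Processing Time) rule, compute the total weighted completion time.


Compute p/w ratios and sort ascending (WSPT): [(5, 4), (4, 3), (8, 5), (5, 2), (8, 3)]
Compute weighted completion times:
  Job (p=5,w=4): C=5, w*C=4*5=20
  Job (p=4,w=3): C=9, w*C=3*9=27
  Job (p=8,w=5): C=17, w*C=5*17=85
  Job (p=5,w=2): C=22, w*C=2*22=44
  Job (p=8,w=3): C=30, w*C=3*30=90
Total weighted completion time = 266

266


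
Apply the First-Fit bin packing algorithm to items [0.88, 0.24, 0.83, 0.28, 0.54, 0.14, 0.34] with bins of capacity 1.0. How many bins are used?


Place items sequentially using First-Fit:
  Item 0.88 -> new Bin 1
  Item 0.24 -> new Bin 2
  Item 0.83 -> new Bin 3
  Item 0.28 -> Bin 2 (now 0.52)
  Item 0.54 -> new Bin 4
  Item 0.14 -> Bin 2 (now 0.66)
  Item 0.34 -> Bin 2 (now 1.0)
Total bins used = 4

4


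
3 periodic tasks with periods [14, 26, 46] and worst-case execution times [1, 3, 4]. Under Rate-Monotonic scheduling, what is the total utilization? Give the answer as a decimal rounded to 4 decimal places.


Compute individual utilizations (exact fractions):
  Task 1: C/T = 1/14 (approx. 0.0714)
  Task 2: C/T = 3/26 (approx. 0.1154)
  Task 3: C/T = 4/46 = 2/23 (approx. 0.087)
Total utilization U = 1/14 + 3/26 + 2/23 = 573/2093
Rounded to 4 decimal places: U = 0.2738
RM (Liu & Layland) bound for 3 tasks = 0.779763; compare with U = 573/2093 (approx. 0.273770)
U <= bound, so schedulable by RM sufficient condition.

0.2738


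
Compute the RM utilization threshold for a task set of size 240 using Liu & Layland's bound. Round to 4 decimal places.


Compute 2^(1/240) = 1.0028922879
Subtract 1: 1.0028922879 - 1 = 0.0028922879
Multiply by n: 240 * 0.0028922879 = 0.6941490960
Round to 4 dp: 0.6941

0.6941


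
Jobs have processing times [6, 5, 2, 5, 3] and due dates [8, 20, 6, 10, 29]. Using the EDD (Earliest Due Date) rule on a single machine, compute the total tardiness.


Sort by due date (EDD order): [(2, 6), (6, 8), (5, 10), (5, 20), (3, 29)]
Compute completion times and tardiness:
  Job 1: p=2, d=6, C=2, tardiness=max(0,2-6)=0
  Job 2: p=6, d=8, C=8, tardiness=max(0,8-8)=0
  Job 3: p=5, d=10, C=13, tardiness=max(0,13-10)=3
  Job 4: p=5, d=20, C=18, tardiness=max(0,18-20)=0
  Job 5: p=3, d=29, C=21, tardiness=max(0,21-29)=0
Total tardiness = 3

3


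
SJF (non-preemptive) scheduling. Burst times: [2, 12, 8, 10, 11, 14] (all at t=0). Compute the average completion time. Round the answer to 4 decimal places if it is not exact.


SJF order (ascending): [2, 8, 10, 11, 12, 14]
Completion times:
  Job 1: burst=2, C=2
  Job 2: burst=8, C=10
  Job 3: burst=10, C=20
  Job 4: burst=11, C=31
  Job 5: burst=12, C=43
  Job 6: burst=14, C=57
Average completion = 163/6 = 27.1667

27.1667


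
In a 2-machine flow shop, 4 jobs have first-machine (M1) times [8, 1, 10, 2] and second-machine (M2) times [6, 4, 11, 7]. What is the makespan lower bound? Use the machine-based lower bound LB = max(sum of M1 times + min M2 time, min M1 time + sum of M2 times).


LB1 = sum(M1 times) + min(M2 times) = 21 + 4 = 25
LB2 = min(M1 times) + sum(M2 times) = 1 + 28 = 29
Lower bound = max(LB1, LB2) = max(25, 29) = 29

29


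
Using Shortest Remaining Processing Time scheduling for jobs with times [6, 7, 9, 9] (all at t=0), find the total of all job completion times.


Since all jobs arrive at t=0, SRPT equals SPT ordering.
SPT order: [6, 7, 9, 9]
Completion times:
  Job 1: p=6, C=6
  Job 2: p=7, C=13
  Job 3: p=9, C=22
  Job 4: p=9, C=31
Total completion time = 6 + 13 + 22 + 31 = 72

72


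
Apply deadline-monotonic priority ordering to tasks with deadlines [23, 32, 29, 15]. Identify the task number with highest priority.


Sort tasks by relative deadline (ascending):
  Task 4: deadline = 15
  Task 1: deadline = 23
  Task 3: deadline = 29
  Task 2: deadline = 32
Priority order (highest first): [4, 1, 3, 2]
Highest priority task = 4

4


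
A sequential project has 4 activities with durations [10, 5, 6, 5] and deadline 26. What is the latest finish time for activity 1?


LF(activity 1) = deadline - sum of successor durations
Successors: activities 2 through 4 with durations [5, 6, 5]
Sum of successor durations = 16
LF = 26 - 16 = 10

10


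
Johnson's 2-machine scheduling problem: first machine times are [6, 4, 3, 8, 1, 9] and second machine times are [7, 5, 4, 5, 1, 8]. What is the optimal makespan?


Apply Johnson's rule:
  Group 1 (a <= b): [(5, 1, 1), (3, 3, 4), (2, 4, 5), (1, 6, 7)]
  Group 2 (a > b): [(6, 9, 8), (4, 8, 5)]
Optimal job order: [5, 3, 2, 1, 6, 4]
Schedule:
  Job 5: M1 done at 1, M2 done at 2
  Job 3: M1 done at 4, M2 done at 8
  Job 2: M1 done at 8, M2 done at 13
  Job 1: M1 done at 14, M2 done at 21
  Job 6: M1 done at 23, M2 done at 31
  Job 4: M1 done at 31, M2 done at 36
Makespan = 36

36


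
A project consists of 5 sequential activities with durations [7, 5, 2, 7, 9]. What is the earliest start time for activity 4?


Activity 4 starts after activities 1 through 3 complete.
Predecessor durations: [7, 5, 2]
ES = 7 + 5 + 2 = 14

14


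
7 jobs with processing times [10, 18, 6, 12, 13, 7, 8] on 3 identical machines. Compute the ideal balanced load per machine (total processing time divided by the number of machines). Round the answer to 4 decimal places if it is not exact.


Total processing time = 10 + 18 + 6 + 12 + 13 + 7 + 8 = 74
Number of machines = 3
Ideal balanced load = 74 / 3 = 24.6667

24.6667


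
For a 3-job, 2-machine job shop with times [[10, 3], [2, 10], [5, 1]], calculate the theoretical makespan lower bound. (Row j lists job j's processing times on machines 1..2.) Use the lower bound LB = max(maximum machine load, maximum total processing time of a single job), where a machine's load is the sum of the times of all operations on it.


Machine loads:
  Machine 1: 10 + 2 + 5 = 17
  Machine 2: 3 + 10 + 1 = 14
Max machine load = 17
Job totals:
  Job 1: 13
  Job 2: 12
  Job 3: 6
Max job total = 13
Lower bound = max(17, 13) = 17

17


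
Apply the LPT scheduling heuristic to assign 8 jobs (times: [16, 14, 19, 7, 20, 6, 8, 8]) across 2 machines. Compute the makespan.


Sort jobs in decreasing order (LPT): [20, 19, 16, 14, 8, 8, 7, 6]
Assign each job to the least loaded machine:
  Machine 1: jobs [20, 14, 8, 7], load = 49
  Machine 2: jobs [19, 16, 8, 6], load = 49
Makespan = max load = 49

49


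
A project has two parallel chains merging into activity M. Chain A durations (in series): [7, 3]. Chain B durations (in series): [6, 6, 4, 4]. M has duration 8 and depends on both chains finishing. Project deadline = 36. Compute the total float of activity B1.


Forward pass: ES(B1) = sum of predecessors on chain B = 0
EF = ES + duration = 0 + 6 = 6
Backward pass: LF(M) = deadline = 36; LS(M) = 36 - 8 = 28
LF(B1) = LS(M) - sum(successors on chain B) = 28 - 14 = 14
LS = LF - duration = 14 - 6 = 8
Total float = LS - ES = 8 - 0 = 8

8


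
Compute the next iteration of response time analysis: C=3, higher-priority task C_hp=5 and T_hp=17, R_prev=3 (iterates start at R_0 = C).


R_next = C + ceil(R_prev / T_hp) * C_hp
ceil(3 / 17) = ceil(0.1765) = 1
Interference = 1 * 5 = 5
R_next = 3 + 5 = 8

8


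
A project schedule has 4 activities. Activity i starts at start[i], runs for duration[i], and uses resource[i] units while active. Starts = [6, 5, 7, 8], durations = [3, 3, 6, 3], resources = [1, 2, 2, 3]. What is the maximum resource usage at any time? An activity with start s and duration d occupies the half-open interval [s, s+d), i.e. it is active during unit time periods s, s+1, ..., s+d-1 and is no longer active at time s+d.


Each activity i is active on [start_i, start_i + duration_i).
Compute total resource usage per time slot:
  t=0: active resources = [], total = 0
  t=1: active resources = [], total = 0
  t=2: active resources = [], total = 0
  t=3: active resources = [], total = 0
  t=4: active resources = [], total = 0
  t=5: active resources = [2], total = 2
  t=6: active resources = [1, 2], total = 3
  t=7: active resources = [1, 2, 2], total = 5
  t=8: active resources = [1, 2, 3], total = 6
  t=9: active resources = [2, 3], total = 5
  t=10: active resources = [2, 3], total = 5
  t=11: active resources = [2], total = 2
  t=12: active resources = [2], total = 2
Peak resource demand = 6

6


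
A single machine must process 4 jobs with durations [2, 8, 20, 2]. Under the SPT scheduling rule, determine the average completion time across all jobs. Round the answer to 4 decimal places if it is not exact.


Sort jobs by processing time (SPT order): [2, 2, 8, 20]
Compute completion times sequentially:
  Job 1: processing = 2, completes at 2
  Job 2: processing = 2, completes at 4
  Job 3: processing = 8, completes at 12
  Job 4: processing = 20, completes at 32
Sum of completion times = 50
Average completion time = 50/4 = 12.5

12.5


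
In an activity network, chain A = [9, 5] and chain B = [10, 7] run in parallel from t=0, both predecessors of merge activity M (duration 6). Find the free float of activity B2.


ES(B2) = sum of predecessors on chain B = 10
EF(B2) = ES + duration = 10 + 7 = 17
Successor of B2 is M. ES(M) = max(sum(A), sum(B)) = max(14, 17) = 17
Free float = ES(successor) - EF(current) = 17 - 17 = 0

0


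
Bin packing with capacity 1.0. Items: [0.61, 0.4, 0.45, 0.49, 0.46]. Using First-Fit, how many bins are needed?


Place items sequentially using First-Fit:
  Item 0.61 -> new Bin 1
  Item 0.4 -> new Bin 2
  Item 0.45 -> Bin 2 (now 0.85)
  Item 0.49 -> new Bin 3
  Item 0.46 -> Bin 3 (now 0.95)
Total bins used = 3

3


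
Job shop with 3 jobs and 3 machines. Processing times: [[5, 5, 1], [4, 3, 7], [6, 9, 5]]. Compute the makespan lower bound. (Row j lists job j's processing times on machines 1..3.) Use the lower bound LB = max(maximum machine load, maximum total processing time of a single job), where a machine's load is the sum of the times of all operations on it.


Machine loads:
  Machine 1: 5 + 4 + 6 = 15
  Machine 2: 5 + 3 + 9 = 17
  Machine 3: 1 + 7 + 5 = 13
Max machine load = 17
Job totals:
  Job 1: 11
  Job 2: 14
  Job 3: 20
Max job total = 20
Lower bound = max(17, 20) = 20

20


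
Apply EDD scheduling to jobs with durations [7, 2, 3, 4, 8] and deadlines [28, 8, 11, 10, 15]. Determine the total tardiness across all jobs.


Sort by due date (EDD order): [(2, 8), (4, 10), (3, 11), (8, 15), (7, 28)]
Compute completion times and tardiness:
  Job 1: p=2, d=8, C=2, tardiness=max(0,2-8)=0
  Job 2: p=4, d=10, C=6, tardiness=max(0,6-10)=0
  Job 3: p=3, d=11, C=9, tardiness=max(0,9-11)=0
  Job 4: p=8, d=15, C=17, tardiness=max(0,17-15)=2
  Job 5: p=7, d=28, C=24, tardiness=max(0,24-28)=0
Total tardiness = 2

2


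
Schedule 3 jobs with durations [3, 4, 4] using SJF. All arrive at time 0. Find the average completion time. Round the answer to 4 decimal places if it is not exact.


SJF order (ascending): [3, 4, 4]
Completion times:
  Job 1: burst=3, C=3
  Job 2: burst=4, C=7
  Job 3: burst=4, C=11
Average completion = 21/3 = 7.0

7.0


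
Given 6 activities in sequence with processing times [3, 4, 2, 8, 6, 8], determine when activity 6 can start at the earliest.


Activity 6 starts after activities 1 through 5 complete.
Predecessor durations: [3, 4, 2, 8, 6]
ES = 3 + 4 + 2 + 8 + 6 = 23

23


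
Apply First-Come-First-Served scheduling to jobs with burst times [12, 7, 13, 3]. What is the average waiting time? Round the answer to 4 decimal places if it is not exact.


FCFS order (as given): [12, 7, 13, 3]
Waiting times:
  Job 1: wait = 0
  Job 2: wait = 12
  Job 3: wait = 19
  Job 4: wait = 32
Sum of waiting times = 63
Average waiting time = 63/4 = 15.75

15.75


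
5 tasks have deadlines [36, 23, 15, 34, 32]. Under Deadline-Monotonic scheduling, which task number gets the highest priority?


Sort tasks by relative deadline (ascending):
  Task 3: deadline = 15
  Task 2: deadline = 23
  Task 5: deadline = 32
  Task 4: deadline = 34
  Task 1: deadline = 36
Priority order (highest first): [3, 2, 5, 4, 1]
Highest priority task = 3

3


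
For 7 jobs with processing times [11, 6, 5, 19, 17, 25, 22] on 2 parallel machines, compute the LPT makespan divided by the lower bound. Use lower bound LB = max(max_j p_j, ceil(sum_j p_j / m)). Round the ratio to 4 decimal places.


LPT order: [25, 22, 19, 17, 11, 6, 5]
Machine loads after assignment: [53, 52]
LPT makespan = 53
Lower bound = max(max_job, ceil(total/2)) = max(25, 53) = 53
Ratio = 53 / 53 = 1.0

1.0


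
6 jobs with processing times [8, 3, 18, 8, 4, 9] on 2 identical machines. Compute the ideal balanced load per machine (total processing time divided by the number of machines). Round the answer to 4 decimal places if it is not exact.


Total processing time = 8 + 3 + 18 + 8 + 4 + 9 = 50
Number of machines = 2
Ideal balanced load = 50 / 2 = 25.0

25.0


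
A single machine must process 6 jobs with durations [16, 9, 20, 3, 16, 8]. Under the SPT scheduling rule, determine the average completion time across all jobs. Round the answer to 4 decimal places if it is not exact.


Sort jobs by processing time (SPT order): [3, 8, 9, 16, 16, 20]
Compute completion times sequentially:
  Job 1: processing = 3, completes at 3
  Job 2: processing = 8, completes at 11
  Job 3: processing = 9, completes at 20
  Job 4: processing = 16, completes at 36
  Job 5: processing = 16, completes at 52
  Job 6: processing = 20, completes at 72
Sum of completion times = 194
Average completion time = 194/6 = 32.3333

32.3333


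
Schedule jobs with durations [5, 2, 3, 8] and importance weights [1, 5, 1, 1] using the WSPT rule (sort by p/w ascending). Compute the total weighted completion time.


Compute p/w ratios and sort ascending (WSPT): [(2, 5), (3, 1), (5, 1), (8, 1)]
Compute weighted completion times:
  Job (p=2,w=5): C=2, w*C=5*2=10
  Job (p=3,w=1): C=5, w*C=1*5=5
  Job (p=5,w=1): C=10, w*C=1*10=10
  Job (p=8,w=1): C=18, w*C=1*18=18
Total weighted completion time = 43

43


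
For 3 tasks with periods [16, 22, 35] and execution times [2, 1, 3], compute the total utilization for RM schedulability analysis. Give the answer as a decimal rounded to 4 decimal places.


Compute individual utilizations (exact fractions):
  Task 1: C/T = 2/16 = 1/8 (approx. 0.125)
  Task 2: C/T = 1/22 (approx. 0.0455)
  Task 3: C/T = 3/35 (approx. 0.0857)
Total utilization U = 1/8 + 1/22 + 3/35 = 789/3080
Rounded to 4 decimal places: U = 0.2562
RM (Liu & Layland) bound for 3 tasks = 0.779763; compare with U = 789/3080 (approx. 0.256169)
U <= bound, so schedulable by RM sufficient condition.

0.2562


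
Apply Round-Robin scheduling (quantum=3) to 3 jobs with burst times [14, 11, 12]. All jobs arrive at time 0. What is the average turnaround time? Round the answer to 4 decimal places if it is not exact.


Time quantum = 3
Execution trace:
  J1 runs 3 units, time = 3
  J2 runs 3 units, time = 6
  J3 runs 3 units, time = 9
  J1 runs 3 units, time = 12
  J2 runs 3 units, time = 15
  J3 runs 3 units, time = 18
  J1 runs 3 units, time = 21
  J2 runs 3 units, time = 24
  J3 runs 3 units, time = 27
  J1 runs 3 units, time = 30
  J2 runs 2 units, time = 32
  J3 runs 3 units, time = 35
  J1 runs 2 units, time = 37
Finish times: [37, 32, 35]
Average turnaround = 104/3 = 34.6667

34.6667


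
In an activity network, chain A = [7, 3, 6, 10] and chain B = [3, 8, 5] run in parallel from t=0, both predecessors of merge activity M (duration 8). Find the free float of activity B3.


ES(B3) = sum of predecessors on chain B = 11
EF(B3) = ES + duration = 11 + 5 = 16
Successor of B3 is M. ES(M) = max(sum(A), sum(B)) = max(26, 16) = 26
Free float = ES(successor) - EF(current) = 26 - 16 = 10

10


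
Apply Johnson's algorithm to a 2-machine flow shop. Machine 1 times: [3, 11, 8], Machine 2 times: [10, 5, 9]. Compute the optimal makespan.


Apply Johnson's rule:
  Group 1 (a <= b): [(1, 3, 10), (3, 8, 9)]
  Group 2 (a > b): [(2, 11, 5)]
Optimal job order: [1, 3, 2]
Schedule:
  Job 1: M1 done at 3, M2 done at 13
  Job 3: M1 done at 11, M2 done at 22
  Job 2: M1 done at 22, M2 done at 27
Makespan = 27

27


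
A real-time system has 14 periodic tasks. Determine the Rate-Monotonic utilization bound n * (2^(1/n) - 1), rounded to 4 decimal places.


Compute 2^(1/14) = 1.0507566387
Subtract 1: 1.0507566387 - 1 = 0.0507566387
Multiply by n: 14 * 0.0507566387 = 0.7105929418
Round to 4 dp: 0.7106

0.7106


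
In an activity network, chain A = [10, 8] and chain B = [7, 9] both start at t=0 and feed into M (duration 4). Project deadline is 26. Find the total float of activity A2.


Forward pass: ES(A2) = sum of predecessors on chain A = 10
EF = ES + duration = 10 + 8 = 18
Backward pass: LF(M) = deadline = 26; LS(M) = 26 - 4 = 22
LF(A2) = LS(M) - sum(successors on chain A) = 22 - 0 = 22
LS = LF - duration = 22 - 8 = 14
Total float = LS - ES = 14 - 10 = 4

4


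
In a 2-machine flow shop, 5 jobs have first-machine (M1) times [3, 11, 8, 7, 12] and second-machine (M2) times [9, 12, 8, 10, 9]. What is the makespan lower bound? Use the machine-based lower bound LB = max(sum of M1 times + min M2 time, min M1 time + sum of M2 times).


LB1 = sum(M1 times) + min(M2 times) = 41 + 8 = 49
LB2 = min(M1 times) + sum(M2 times) = 3 + 48 = 51
Lower bound = max(LB1, LB2) = max(49, 51) = 51

51


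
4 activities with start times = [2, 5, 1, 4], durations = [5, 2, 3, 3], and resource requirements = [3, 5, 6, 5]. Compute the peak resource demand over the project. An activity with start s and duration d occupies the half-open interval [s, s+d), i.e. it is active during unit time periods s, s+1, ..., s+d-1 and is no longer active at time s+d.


Each activity i is active on [start_i, start_i + duration_i).
Compute total resource usage per time slot:
  t=0: active resources = [], total = 0
  t=1: active resources = [6], total = 6
  t=2: active resources = [3, 6], total = 9
  t=3: active resources = [3, 6], total = 9
  t=4: active resources = [3, 5], total = 8
  t=5: active resources = [3, 5, 5], total = 13
  t=6: active resources = [3, 5, 5], total = 13
Peak resource demand = 13

13


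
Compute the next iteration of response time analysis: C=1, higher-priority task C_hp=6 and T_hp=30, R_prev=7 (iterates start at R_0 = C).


R_next = C + ceil(R_prev / T_hp) * C_hp
ceil(7 / 30) = ceil(0.2333) = 1
Interference = 1 * 6 = 6
R_next = 1 + 6 = 7
R_next = R_prev, so the iteration has converged (response time = 7).

7


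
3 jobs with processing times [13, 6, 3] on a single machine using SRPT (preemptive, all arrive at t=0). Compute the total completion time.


Since all jobs arrive at t=0, SRPT equals SPT ordering.
SPT order: [3, 6, 13]
Completion times:
  Job 1: p=3, C=3
  Job 2: p=6, C=9
  Job 3: p=13, C=22
Total completion time = 3 + 9 + 22 = 34

34


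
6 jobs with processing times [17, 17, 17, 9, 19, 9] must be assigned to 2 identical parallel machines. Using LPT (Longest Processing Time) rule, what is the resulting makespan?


Sort jobs in decreasing order (LPT): [19, 17, 17, 17, 9, 9]
Assign each job to the least loaded machine:
  Machine 1: jobs [19, 17, 9], load = 45
  Machine 2: jobs [17, 17, 9], load = 43
Makespan = max load = 45

45


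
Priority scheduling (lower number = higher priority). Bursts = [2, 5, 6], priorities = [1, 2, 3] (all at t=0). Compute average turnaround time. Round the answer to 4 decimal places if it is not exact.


Sort by priority (ascending = highest first):
Order: [(1, 2), (2, 5), (3, 6)]
Completion times:
  Priority 1, burst=2, C=2
  Priority 2, burst=5, C=7
  Priority 3, burst=6, C=13
Average turnaround = 22/3 = 7.3333

7.3333


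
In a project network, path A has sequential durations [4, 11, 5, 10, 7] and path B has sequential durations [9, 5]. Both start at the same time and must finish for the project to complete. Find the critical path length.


Path A total = 4 + 11 + 5 + 10 + 7 = 37
Path B total = 9 + 5 = 14
Critical path = longest path = max(37, 14) = 37

37


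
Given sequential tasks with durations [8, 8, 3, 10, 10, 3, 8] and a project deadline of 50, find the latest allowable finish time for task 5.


LF(activity 5) = deadline - sum of successor durations
Successors: activities 6 through 7 with durations [3, 8]
Sum of successor durations = 11
LF = 50 - 11 = 39

39


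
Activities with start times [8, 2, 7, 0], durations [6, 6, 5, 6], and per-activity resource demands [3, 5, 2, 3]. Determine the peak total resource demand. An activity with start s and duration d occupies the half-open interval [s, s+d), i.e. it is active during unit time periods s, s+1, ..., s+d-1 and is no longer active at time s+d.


Each activity i is active on [start_i, start_i + duration_i).
Compute total resource usage per time slot:
  t=0: active resources = [3], total = 3
  t=1: active resources = [3], total = 3
  t=2: active resources = [5, 3], total = 8
  t=3: active resources = [5, 3], total = 8
  t=4: active resources = [5, 3], total = 8
  t=5: active resources = [5, 3], total = 8
  t=6: active resources = [5], total = 5
  t=7: active resources = [5, 2], total = 7
  t=8: active resources = [3, 2], total = 5
  t=9: active resources = [3, 2], total = 5
  t=10: active resources = [3, 2], total = 5
  t=11: active resources = [3, 2], total = 5
  t=12: active resources = [3], total = 3
  t=13: active resources = [3], total = 3
Peak resource demand = 8

8


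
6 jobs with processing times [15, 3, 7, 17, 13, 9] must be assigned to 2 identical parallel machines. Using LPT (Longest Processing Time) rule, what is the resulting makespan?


Sort jobs in decreasing order (LPT): [17, 15, 13, 9, 7, 3]
Assign each job to the least loaded machine:
  Machine 1: jobs [17, 9, 7], load = 33
  Machine 2: jobs [15, 13, 3], load = 31
Makespan = max load = 33

33


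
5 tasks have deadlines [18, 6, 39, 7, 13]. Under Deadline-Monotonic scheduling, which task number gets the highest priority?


Sort tasks by relative deadline (ascending):
  Task 2: deadline = 6
  Task 4: deadline = 7
  Task 5: deadline = 13
  Task 1: deadline = 18
  Task 3: deadline = 39
Priority order (highest first): [2, 4, 5, 1, 3]
Highest priority task = 2

2


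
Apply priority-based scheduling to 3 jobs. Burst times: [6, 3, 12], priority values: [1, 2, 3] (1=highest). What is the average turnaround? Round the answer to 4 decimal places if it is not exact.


Sort by priority (ascending = highest first):
Order: [(1, 6), (2, 3), (3, 12)]
Completion times:
  Priority 1, burst=6, C=6
  Priority 2, burst=3, C=9
  Priority 3, burst=12, C=21
Average turnaround = 36/3 = 12.0

12.0


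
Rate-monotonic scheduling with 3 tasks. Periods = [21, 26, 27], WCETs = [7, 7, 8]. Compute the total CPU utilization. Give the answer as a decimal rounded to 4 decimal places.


Compute individual utilizations (exact fractions):
  Task 1: C/T = 7/21 = 1/3 (approx. 0.3333)
  Task 2: C/T = 7/26 (approx. 0.2692)
  Task 3: C/T = 8/27 (approx. 0.2963)
Total utilization U = 1/3 + 7/26 + 8/27 = 631/702
Rounded to 4 decimal places: U = 0.8989
RM (Liu & Layland) bound for 3 tasks = 0.779763; compare with U = 631/702 (approx. 0.898860)
bound < U <= 1, so the RM sufficient condition is not met (inconclusive; an exact test such as response-time analysis is needed).

0.8989


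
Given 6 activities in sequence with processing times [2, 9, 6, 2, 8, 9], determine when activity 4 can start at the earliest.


Activity 4 starts after activities 1 through 3 complete.
Predecessor durations: [2, 9, 6]
ES = 2 + 9 + 6 = 17

17


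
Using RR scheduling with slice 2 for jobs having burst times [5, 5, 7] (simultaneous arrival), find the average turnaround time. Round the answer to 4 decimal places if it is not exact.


Time quantum = 2
Execution trace:
  J1 runs 2 units, time = 2
  J2 runs 2 units, time = 4
  J3 runs 2 units, time = 6
  J1 runs 2 units, time = 8
  J2 runs 2 units, time = 10
  J3 runs 2 units, time = 12
  J1 runs 1 units, time = 13
  J2 runs 1 units, time = 14
  J3 runs 2 units, time = 16
  J3 runs 1 units, time = 17
Finish times: [13, 14, 17]
Average turnaround = 44/3 = 14.6667

14.6667


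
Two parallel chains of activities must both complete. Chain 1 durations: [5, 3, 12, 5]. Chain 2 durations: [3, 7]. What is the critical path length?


Path A total = 5 + 3 + 12 + 5 = 25
Path B total = 3 + 7 = 10
Critical path = longest path = max(25, 10) = 25

25


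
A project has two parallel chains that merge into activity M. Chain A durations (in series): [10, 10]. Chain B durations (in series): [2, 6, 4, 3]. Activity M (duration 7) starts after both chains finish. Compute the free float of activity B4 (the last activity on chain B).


ES(B4) = sum of predecessors on chain B = 12
EF(B4) = ES + duration = 12 + 3 = 15
Successor of B4 is M. ES(M) = max(sum(A), sum(B)) = max(20, 15) = 20
Free float = ES(successor) - EF(current) = 20 - 15 = 5

5


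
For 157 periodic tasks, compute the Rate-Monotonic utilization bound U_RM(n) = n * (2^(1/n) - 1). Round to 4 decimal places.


Compute 2^(1/157) = 1.0044247104
Subtract 1: 1.0044247104 - 1 = 0.0044247104
Multiply by n: 157 * 0.0044247104 = 0.6946795328
Round to 4 dp: 0.6947

0.6947


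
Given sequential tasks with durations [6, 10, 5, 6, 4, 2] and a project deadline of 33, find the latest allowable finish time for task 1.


LF(activity 1) = deadline - sum of successor durations
Successors: activities 2 through 6 with durations [10, 5, 6, 4, 2]
Sum of successor durations = 27
LF = 33 - 27 = 6

6


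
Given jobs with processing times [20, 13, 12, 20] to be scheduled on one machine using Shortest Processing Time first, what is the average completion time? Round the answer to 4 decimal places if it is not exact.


Sort jobs by processing time (SPT order): [12, 13, 20, 20]
Compute completion times sequentially:
  Job 1: processing = 12, completes at 12
  Job 2: processing = 13, completes at 25
  Job 3: processing = 20, completes at 45
  Job 4: processing = 20, completes at 65
Sum of completion times = 147
Average completion time = 147/4 = 36.75

36.75


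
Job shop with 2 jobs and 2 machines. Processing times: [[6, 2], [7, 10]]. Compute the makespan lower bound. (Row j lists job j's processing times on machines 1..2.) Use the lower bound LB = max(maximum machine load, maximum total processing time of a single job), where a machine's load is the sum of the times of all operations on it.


Machine loads:
  Machine 1: 6 + 7 = 13
  Machine 2: 2 + 10 = 12
Max machine load = 13
Job totals:
  Job 1: 8
  Job 2: 17
Max job total = 17
Lower bound = max(13, 17) = 17

17


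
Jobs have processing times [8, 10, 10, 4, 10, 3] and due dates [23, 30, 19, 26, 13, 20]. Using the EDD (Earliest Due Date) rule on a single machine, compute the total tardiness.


Sort by due date (EDD order): [(10, 13), (10, 19), (3, 20), (8, 23), (4, 26), (10, 30)]
Compute completion times and tardiness:
  Job 1: p=10, d=13, C=10, tardiness=max(0,10-13)=0
  Job 2: p=10, d=19, C=20, tardiness=max(0,20-19)=1
  Job 3: p=3, d=20, C=23, tardiness=max(0,23-20)=3
  Job 4: p=8, d=23, C=31, tardiness=max(0,31-23)=8
  Job 5: p=4, d=26, C=35, tardiness=max(0,35-26)=9
  Job 6: p=10, d=30, C=45, tardiness=max(0,45-30)=15
Total tardiness = 36

36


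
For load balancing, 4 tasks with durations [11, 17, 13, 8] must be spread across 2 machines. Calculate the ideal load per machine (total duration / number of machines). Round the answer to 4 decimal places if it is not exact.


Total processing time = 11 + 17 + 13 + 8 = 49
Number of machines = 2
Ideal balanced load = 49 / 2 = 24.5

24.5


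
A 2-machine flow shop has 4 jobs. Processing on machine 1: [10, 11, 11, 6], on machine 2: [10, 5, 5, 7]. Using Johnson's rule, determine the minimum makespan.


Apply Johnson's rule:
  Group 1 (a <= b): [(4, 6, 7), (1, 10, 10)]
  Group 2 (a > b): [(2, 11, 5), (3, 11, 5)]
Optimal job order: [4, 1, 2, 3]
Schedule:
  Job 4: M1 done at 6, M2 done at 13
  Job 1: M1 done at 16, M2 done at 26
  Job 2: M1 done at 27, M2 done at 32
  Job 3: M1 done at 38, M2 done at 43
Makespan = 43

43


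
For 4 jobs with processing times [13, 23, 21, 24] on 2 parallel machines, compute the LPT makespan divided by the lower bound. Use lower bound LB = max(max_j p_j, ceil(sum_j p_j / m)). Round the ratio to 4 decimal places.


LPT order: [24, 23, 21, 13]
Machine loads after assignment: [37, 44]
LPT makespan = 44
Lower bound = max(max_job, ceil(total/2)) = max(24, 41) = 41
Ratio = 44 / 41 = 1.0732

1.0732


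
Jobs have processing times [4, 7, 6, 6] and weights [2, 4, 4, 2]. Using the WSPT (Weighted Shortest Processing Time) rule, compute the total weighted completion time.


Compute p/w ratios and sort ascending (WSPT): [(6, 4), (7, 4), (4, 2), (6, 2)]
Compute weighted completion times:
  Job (p=6,w=4): C=6, w*C=4*6=24
  Job (p=7,w=4): C=13, w*C=4*13=52
  Job (p=4,w=2): C=17, w*C=2*17=34
  Job (p=6,w=2): C=23, w*C=2*23=46
Total weighted completion time = 156

156


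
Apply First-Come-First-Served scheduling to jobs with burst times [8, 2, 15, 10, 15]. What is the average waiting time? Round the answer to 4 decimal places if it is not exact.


FCFS order (as given): [8, 2, 15, 10, 15]
Waiting times:
  Job 1: wait = 0
  Job 2: wait = 8
  Job 3: wait = 10
  Job 4: wait = 25
  Job 5: wait = 35
Sum of waiting times = 78
Average waiting time = 78/5 = 15.6

15.6


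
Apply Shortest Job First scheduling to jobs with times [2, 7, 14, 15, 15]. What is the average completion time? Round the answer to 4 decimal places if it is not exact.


SJF order (ascending): [2, 7, 14, 15, 15]
Completion times:
  Job 1: burst=2, C=2
  Job 2: burst=7, C=9
  Job 3: burst=14, C=23
  Job 4: burst=15, C=38
  Job 5: burst=15, C=53
Average completion = 125/5 = 25.0

25.0


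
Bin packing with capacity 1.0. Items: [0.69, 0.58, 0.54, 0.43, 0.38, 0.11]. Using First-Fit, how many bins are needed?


Place items sequentially using First-Fit:
  Item 0.69 -> new Bin 1
  Item 0.58 -> new Bin 2
  Item 0.54 -> new Bin 3
  Item 0.43 -> Bin 3 (now 0.97)
  Item 0.38 -> Bin 2 (now 0.96)
  Item 0.11 -> Bin 1 (now 0.8)
Total bins used = 3

3


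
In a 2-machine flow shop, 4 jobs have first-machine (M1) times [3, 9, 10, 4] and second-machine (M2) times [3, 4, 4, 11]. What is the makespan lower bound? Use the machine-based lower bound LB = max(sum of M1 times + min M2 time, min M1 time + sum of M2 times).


LB1 = sum(M1 times) + min(M2 times) = 26 + 3 = 29
LB2 = min(M1 times) + sum(M2 times) = 3 + 22 = 25
Lower bound = max(LB1, LB2) = max(29, 25) = 29

29


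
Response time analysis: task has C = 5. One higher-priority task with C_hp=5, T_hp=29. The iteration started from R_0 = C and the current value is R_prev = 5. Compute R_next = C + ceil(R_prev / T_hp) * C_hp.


R_next = C + ceil(R_prev / T_hp) * C_hp
ceil(5 / 29) = ceil(0.1724) = 1
Interference = 1 * 5 = 5
R_next = 5 + 5 = 10

10


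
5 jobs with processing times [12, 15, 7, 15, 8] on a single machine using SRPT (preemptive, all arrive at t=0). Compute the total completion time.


Since all jobs arrive at t=0, SRPT equals SPT ordering.
SPT order: [7, 8, 12, 15, 15]
Completion times:
  Job 1: p=7, C=7
  Job 2: p=8, C=15
  Job 3: p=12, C=27
  Job 4: p=15, C=42
  Job 5: p=15, C=57
Total completion time = 7 + 15 + 27 + 42 + 57 = 148

148


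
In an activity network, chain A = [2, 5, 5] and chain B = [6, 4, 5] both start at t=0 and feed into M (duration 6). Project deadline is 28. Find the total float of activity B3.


Forward pass: ES(B3) = sum of predecessors on chain B = 10
EF = ES + duration = 10 + 5 = 15
Backward pass: LF(M) = deadline = 28; LS(M) = 28 - 6 = 22
LF(B3) = LS(M) - sum(successors on chain B) = 22 - 0 = 22
LS = LF - duration = 22 - 5 = 17
Total float = LS - ES = 17 - 10 = 7

7


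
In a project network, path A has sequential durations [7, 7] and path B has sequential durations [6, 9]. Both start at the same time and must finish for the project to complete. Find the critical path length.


Path A total = 7 + 7 = 14
Path B total = 6 + 9 = 15
Critical path = longest path = max(14, 15) = 15

15


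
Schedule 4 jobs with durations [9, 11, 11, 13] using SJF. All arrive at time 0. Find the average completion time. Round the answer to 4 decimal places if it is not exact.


SJF order (ascending): [9, 11, 11, 13]
Completion times:
  Job 1: burst=9, C=9
  Job 2: burst=11, C=20
  Job 3: burst=11, C=31
  Job 4: burst=13, C=44
Average completion = 104/4 = 26.0

26.0


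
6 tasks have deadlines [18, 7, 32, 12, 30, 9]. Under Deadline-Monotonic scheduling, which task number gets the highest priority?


Sort tasks by relative deadline (ascending):
  Task 2: deadline = 7
  Task 6: deadline = 9
  Task 4: deadline = 12
  Task 1: deadline = 18
  Task 5: deadline = 30
  Task 3: deadline = 32
Priority order (highest first): [2, 6, 4, 1, 5, 3]
Highest priority task = 2

2


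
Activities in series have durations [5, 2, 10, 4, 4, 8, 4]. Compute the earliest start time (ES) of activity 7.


Activity 7 starts after activities 1 through 6 complete.
Predecessor durations: [5, 2, 10, 4, 4, 8]
ES = 5 + 2 + 10 + 4 + 4 + 8 = 33

33


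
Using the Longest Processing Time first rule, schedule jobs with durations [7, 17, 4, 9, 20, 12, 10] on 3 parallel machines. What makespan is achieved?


Sort jobs in decreasing order (LPT): [20, 17, 12, 10, 9, 7, 4]
Assign each job to the least loaded machine:
  Machine 1: jobs [20, 7], load = 27
  Machine 2: jobs [17, 9], load = 26
  Machine 3: jobs [12, 10, 4], load = 26
Makespan = max load = 27

27


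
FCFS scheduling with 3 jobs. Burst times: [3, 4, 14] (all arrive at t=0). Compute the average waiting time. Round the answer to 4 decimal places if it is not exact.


FCFS order (as given): [3, 4, 14]
Waiting times:
  Job 1: wait = 0
  Job 2: wait = 3
  Job 3: wait = 7
Sum of waiting times = 10
Average waiting time = 10/3 = 3.3333

3.3333


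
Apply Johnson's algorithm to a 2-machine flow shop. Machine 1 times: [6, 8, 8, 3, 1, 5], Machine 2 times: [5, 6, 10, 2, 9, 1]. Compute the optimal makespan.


Apply Johnson's rule:
  Group 1 (a <= b): [(5, 1, 9), (3, 8, 10)]
  Group 2 (a > b): [(2, 8, 6), (1, 6, 5), (4, 3, 2), (6, 5, 1)]
Optimal job order: [5, 3, 2, 1, 4, 6]
Schedule:
  Job 5: M1 done at 1, M2 done at 10
  Job 3: M1 done at 9, M2 done at 20
  Job 2: M1 done at 17, M2 done at 26
  Job 1: M1 done at 23, M2 done at 31
  Job 4: M1 done at 26, M2 done at 33
  Job 6: M1 done at 31, M2 done at 34
Makespan = 34

34


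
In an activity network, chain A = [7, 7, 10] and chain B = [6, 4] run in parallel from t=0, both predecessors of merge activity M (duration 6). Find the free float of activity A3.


ES(A3) = sum of predecessors on chain A = 14
EF(A3) = ES + duration = 14 + 10 = 24
Successor of A3 is M. ES(M) = max(sum(A), sum(B)) = max(24, 10) = 24
Free float = ES(successor) - EF(current) = 24 - 24 = 0

0


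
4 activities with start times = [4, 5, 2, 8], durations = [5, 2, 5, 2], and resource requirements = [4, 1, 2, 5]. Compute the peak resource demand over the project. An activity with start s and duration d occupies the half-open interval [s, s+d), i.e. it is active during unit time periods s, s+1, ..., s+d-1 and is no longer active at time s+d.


Each activity i is active on [start_i, start_i + duration_i).
Compute total resource usage per time slot:
  t=0: active resources = [], total = 0
  t=1: active resources = [], total = 0
  t=2: active resources = [2], total = 2
  t=3: active resources = [2], total = 2
  t=4: active resources = [4, 2], total = 6
  t=5: active resources = [4, 1, 2], total = 7
  t=6: active resources = [4, 1, 2], total = 7
  t=7: active resources = [4], total = 4
  t=8: active resources = [4, 5], total = 9
  t=9: active resources = [5], total = 5
Peak resource demand = 9

9


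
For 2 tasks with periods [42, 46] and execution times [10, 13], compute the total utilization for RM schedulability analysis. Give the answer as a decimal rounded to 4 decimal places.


Compute individual utilizations (exact fractions):
  Task 1: C/T = 10/42 = 5/21 (approx. 0.2381)
  Task 2: C/T = 13/46 (approx. 0.2826)
Total utilization U = 5/21 + 13/46 = 503/966
Rounded to 4 decimal places: U = 0.5207
RM (Liu & Layland) bound for 2 tasks = 0.828427; compare with U = 503/966 (approx. 0.520704)
U <= bound, so schedulable by RM sufficient condition.

0.5207


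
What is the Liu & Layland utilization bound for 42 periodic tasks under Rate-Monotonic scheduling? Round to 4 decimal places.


Compute 2^(1/42) = 1.0166404394
Subtract 1: 1.0166404394 - 1 = 0.0166404394
Multiply by n: 42 * 0.0166404394 = 0.6988984548
Round to 4 dp: 0.6989

0.6989


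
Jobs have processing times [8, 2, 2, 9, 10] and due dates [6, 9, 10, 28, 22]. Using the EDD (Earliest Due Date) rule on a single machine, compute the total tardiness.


Sort by due date (EDD order): [(8, 6), (2, 9), (2, 10), (10, 22), (9, 28)]
Compute completion times and tardiness:
  Job 1: p=8, d=6, C=8, tardiness=max(0,8-6)=2
  Job 2: p=2, d=9, C=10, tardiness=max(0,10-9)=1
  Job 3: p=2, d=10, C=12, tardiness=max(0,12-10)=2
  Job 4: p=10, d=22, C=22, tardiness=max(0,22-22)=0
  Job 5: p=9, d=28, C=31, tardiness=max(0,31-28)=3
Total tardiness = 8

8


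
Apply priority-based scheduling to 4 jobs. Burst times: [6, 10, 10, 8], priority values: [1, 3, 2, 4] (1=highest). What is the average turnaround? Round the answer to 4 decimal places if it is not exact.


Sort by priority (ascending = highest first):
Order: [(1, 6), (2, 10), (3, 10), (4, 8)]
Completion times:
  Priority 1, burst=6, C=6
  Priority 2, burst=10, C=16
  Priority 3, burst=10, C=26
  Priority 4, burst=8, C=34
Average turnaround = 82/4 = 20.5

20.5


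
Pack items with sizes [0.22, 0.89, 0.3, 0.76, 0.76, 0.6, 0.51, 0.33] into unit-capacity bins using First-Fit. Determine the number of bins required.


Place items sequentially using First-Fit:
  Item 0.22 -> new Bin 1
  Item 0.89 -> new Bin 2
  Item 0.3 -> Bin 1 (now 0.52)
  Item 0.76 -> new Bin 3
  Item 0.76 -> new Bin 4
  Item 0.6 -> new Bin 5
  Item 0.51 -> new Bin 6
  Item 0.33 -> Bin 1 (now 0.85)
Total bins used = 6

6
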